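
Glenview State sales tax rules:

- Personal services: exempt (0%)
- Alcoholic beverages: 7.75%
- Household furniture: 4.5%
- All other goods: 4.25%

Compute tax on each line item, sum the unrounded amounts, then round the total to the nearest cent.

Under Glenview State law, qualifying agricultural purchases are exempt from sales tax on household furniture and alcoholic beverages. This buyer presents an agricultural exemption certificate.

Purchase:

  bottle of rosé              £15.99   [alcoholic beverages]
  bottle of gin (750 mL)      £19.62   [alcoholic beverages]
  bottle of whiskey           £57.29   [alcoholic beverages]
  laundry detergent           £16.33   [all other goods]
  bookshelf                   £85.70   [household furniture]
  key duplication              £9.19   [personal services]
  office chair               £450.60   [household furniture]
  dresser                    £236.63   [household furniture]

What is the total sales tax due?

£0.69

Bottle of rosé £15.99: alcoholic beverages, buyer-exempt → 0% → £0.00
Bottle of gin (750 mL) £19.62: alcoholic beverages, buyer-exempt → 0% → £0.00
Bottle of whiskey £57.29: alcoholic beverages, buyer-exempt → 0% → £0.00
Laundry detergent £16.33: all other goods → 4.25% → £0.694025
Bookshelf £85.70: household furniture, buyer-exempt → 0% → £0.00
Key duplication £9.19: personal services → 0% → £0.00
Office chair £450.60: household furniture, buyer-exempt → 0% → £0.00
Dresser £236.63: household furniture, buyer-exempt → 0% → £0.00
Unrounded tax sum = £0.694025 → £0.69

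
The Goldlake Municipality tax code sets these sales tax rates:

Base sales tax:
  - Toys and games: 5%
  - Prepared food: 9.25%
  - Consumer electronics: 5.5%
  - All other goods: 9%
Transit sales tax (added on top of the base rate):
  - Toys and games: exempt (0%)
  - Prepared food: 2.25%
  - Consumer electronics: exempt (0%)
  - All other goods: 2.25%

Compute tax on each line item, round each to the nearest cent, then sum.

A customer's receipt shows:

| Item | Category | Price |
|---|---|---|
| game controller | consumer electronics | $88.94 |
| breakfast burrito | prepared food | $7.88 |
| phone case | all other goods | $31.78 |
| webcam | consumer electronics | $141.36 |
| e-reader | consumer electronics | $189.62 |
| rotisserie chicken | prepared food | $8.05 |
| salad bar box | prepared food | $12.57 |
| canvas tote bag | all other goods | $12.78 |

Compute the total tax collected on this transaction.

$31.40

Game controller $88.94: consumer electronics → 5.5% + 0% transit = 5.5% → $4.89
Breakfast burrito $7.88: prepared food → 9.25% + 2.25% transit = 11.5% → $0.91
Phone case $31.78: all other goods → 9% + 2.25% transit = 11.25% → $3.58
Webcam $141.36: consumer electronics → 5.5% + 0% transit = 5.5% → $7.77
E-reader $189.62: consumer electronics → 5.5% + 0% transit = 5.5% → $10.43
Rotisserie chicken $8.05: prepared food → 9.25% + 2.25% transit = 11.5% → $0.93
Salad bar box $12.57: prepared food → 9.25% + 2.25% transit = 11.5% → $1.45
Canvas tote bag $12.78: all other goods → 9% + 2.25% transit = 11.25% → $1.44
Total tax = $4.89 + $0.91 + $3.58 + $7.77 + $10.43 + $0.93 + $1.45 + $1.44 = $31.40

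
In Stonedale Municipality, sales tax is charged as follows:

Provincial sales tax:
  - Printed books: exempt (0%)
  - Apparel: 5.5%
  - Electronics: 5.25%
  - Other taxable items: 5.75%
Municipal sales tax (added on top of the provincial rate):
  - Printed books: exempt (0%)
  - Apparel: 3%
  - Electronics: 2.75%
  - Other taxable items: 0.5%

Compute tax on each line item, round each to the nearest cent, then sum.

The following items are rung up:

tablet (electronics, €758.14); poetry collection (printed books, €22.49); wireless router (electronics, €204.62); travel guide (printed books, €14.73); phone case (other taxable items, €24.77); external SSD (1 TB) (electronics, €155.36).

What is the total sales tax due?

Tablet €758.14: electronics → 5.25% + 2.75% municipal = 8% → €60.65
Poetry collection €22.49: printed books → 0% + 0% municipal = 0% → €0.00
Wireless router €204.62: electronics → 5.25% + 2.75% municipal = 8% → €16.37
Travel guide €14.73: printed books → 0% + 0% municipal = 0% → €0.00
Phone case €24.77: other taxable items → 5.75% + 0.5% municipal = 6.25% → €1.55
External SSD (1 TB) €155.36: electronics → 5.25% + 2.75% municipal = 8% → €12.43
Total tax = €60.65 + €16.37 + €1.55 + €12.43 = €91.00

€91.00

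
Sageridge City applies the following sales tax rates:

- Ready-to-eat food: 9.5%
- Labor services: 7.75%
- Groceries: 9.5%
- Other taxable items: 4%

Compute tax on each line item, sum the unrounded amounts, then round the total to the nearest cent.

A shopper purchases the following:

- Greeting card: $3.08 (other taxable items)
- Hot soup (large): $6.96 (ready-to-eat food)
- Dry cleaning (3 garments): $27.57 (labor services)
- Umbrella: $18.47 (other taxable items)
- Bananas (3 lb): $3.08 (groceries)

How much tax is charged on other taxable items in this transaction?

$0.86

Greeting card $3.08: other taxable items → 4% → $0.1232
Umbrella $18.47: other taxable items → 4% → $0.7388
Tax on other taxable items: unrounded sum = $0.862 → $0.86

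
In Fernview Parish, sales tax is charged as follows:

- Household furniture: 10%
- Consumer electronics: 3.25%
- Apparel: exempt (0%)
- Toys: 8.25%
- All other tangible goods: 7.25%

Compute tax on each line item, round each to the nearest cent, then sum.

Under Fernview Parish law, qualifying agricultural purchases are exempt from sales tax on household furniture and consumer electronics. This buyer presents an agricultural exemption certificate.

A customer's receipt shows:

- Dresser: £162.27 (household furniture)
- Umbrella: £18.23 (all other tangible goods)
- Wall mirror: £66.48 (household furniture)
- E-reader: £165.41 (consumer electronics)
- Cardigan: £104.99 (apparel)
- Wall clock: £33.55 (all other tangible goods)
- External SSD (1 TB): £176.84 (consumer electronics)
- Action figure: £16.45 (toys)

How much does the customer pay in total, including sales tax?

£749.33

Dresser £162.27: household furniture, buyer-exempt → 0% → £0.00
Umbrella £18.23: all other tangible goods → 7.25% → £1.32
Wall mirror £66.48: household furniture, buyer-exempt → 0% → £0.00
E-reader £165.41: consumer electronics, buyer-exempt → 0% → £0.00
Cardigan £104.99: apparel → 0% → £0.00
Wall clock £33.55: all other tangible goods → 7.25% → £2.43
External SSD (1 TB) £176.84: consumer electronics, buyer-exempt → 0% → £0.00
Action figure £16.45: toys → 8.25% → £1.36
Subtotal = £744.22; tax = £5.11; total due = £749.33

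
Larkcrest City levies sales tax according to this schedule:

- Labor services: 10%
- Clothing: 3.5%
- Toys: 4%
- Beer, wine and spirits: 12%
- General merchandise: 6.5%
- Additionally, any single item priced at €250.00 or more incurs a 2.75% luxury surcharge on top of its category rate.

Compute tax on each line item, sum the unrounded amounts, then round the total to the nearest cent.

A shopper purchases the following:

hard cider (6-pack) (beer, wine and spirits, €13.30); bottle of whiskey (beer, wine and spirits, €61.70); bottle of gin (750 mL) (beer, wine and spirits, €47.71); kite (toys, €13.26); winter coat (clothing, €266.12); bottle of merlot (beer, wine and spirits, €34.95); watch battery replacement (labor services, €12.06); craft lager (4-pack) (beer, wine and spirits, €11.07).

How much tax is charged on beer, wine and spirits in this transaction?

Hard cider (6-pack) €13.30: beer, wine and spirits → 12% → €1.596
Bottle of whiskey €61.70: beer, wine and spirits → 12% → €7.404
Bottle of gin (750 mL) €47.71: beer, wine and spirits → 12% → €5.7252
Bottle of merlot €34.95: beer, wine and spirits → 12% → €4.194
Craft lager (4-pack) €11.07: beer, wine and spirits → 12% → €1.3284
Tax on beer, wine and spirits: unrounded sum = €20.2476 → €20.25

€20.25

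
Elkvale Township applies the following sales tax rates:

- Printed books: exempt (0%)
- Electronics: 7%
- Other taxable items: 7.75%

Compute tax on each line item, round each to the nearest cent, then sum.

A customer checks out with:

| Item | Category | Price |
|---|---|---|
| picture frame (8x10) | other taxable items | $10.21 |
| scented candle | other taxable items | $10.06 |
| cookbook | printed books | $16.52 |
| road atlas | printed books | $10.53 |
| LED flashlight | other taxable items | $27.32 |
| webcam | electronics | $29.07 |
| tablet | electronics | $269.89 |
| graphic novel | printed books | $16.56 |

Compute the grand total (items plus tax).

Picture frame (8x10) $10.21: other taxable items → 7.75% → $0.79
Scented candle $10.06: other taxable items → 7.75% → $0.78
Cookbook $16.52: printed books → 0% → $0.00
Road atlas $10.53: printed books → 0% → $0.00
LED flashlight $27.32: other taxable items → 7.75% → $2.12
Webcam $29.07: electronics → 7% → $2.03
Tablet $269.89: electronics → 7% → $18.89
Graphic novel $16.56: printed books → 0% → $0.00
Subtotal = $390.16; tax = $24.61; total due = $414.77

$414.77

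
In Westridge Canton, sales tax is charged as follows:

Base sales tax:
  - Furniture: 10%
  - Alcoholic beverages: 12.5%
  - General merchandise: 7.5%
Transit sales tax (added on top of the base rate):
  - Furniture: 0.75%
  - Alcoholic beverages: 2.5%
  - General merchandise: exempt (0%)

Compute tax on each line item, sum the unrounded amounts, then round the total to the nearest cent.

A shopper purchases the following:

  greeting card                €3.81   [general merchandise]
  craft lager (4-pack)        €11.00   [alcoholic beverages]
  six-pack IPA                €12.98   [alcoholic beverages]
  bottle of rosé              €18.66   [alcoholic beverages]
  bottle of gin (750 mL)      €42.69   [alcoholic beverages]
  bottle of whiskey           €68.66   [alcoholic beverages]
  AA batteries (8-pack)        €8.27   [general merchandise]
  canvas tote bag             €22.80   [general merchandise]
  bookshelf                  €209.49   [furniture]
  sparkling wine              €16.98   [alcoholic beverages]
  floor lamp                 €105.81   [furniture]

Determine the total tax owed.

Greeting card €3.81: general merchandise → 7.5% + 0% transit = 7.5% → €0.28575
Craft lager (4-pack) €11.00: alcoholic beverages → 12.5% + 2.5% transit = 15% → €1.65
Six-pack IPA €12.98: alcoholic beverages → 12.5% + 2.5% transit = 15% → €1.947
Bottle of rosé €18.66: alcoholic beverages → 12.5% + 2.5% transit = 15% → €2.799
Bottle of gin (750 mL) €42.69: alcoholic beverages → 12.5% + 2.5% transit = 15% → €6.4035
Bottle of whiskey €68.66: alcoholic beverages → 12.5% + 2.5% transit = 15% → €10.299
AA batteries (8-pack) €8.27: general merchandise → 7.5% + 0% transit = 7.5% → €0.62025
Canvas tote bag €22.80: general merchandise → 7.5% + 0% transit = 7.5% → €1.71
Bookshelf €209.49: furniture → 10% + 0.75% transit = 10.75% → €22.520175
Sparkling wine €16.98: alcoholic beverages → 12.5% + 2.5% transit = 15% → €2.547
Floor lamp €105.81: furniture → 10% + 0.75% transit = 10.75% → €11.374575
Unrounded tax sum = €62.15625 → €62.16

€62.16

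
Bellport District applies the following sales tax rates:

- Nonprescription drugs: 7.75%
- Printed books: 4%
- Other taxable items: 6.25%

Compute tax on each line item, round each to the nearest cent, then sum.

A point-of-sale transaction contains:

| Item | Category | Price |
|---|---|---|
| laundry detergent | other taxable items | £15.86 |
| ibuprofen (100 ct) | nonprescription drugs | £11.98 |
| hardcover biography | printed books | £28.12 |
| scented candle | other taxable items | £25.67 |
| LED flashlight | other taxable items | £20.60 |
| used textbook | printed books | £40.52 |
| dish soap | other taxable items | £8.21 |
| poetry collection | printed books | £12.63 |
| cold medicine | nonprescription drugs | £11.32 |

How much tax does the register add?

Laundry detergent £15.86: other taxable items → 6.25% → £0.99
Ibuprofen (100 ct) £11.98: nonprescription drugs → 7.75% → £0.93
Hardcover biography £28.12: printed books → 4% → £1.12
Scented candle £25.67: other taxable items → 6.25% → £1.60
LED flashlight £20.60: other taxable items → 6.25% → £1.29
Used textbook £40.52: printed books → 4% → £1.62
Dish soap £8.21: other taxable items → 6.25% → £0.51
Poetry collection £12.63: printed books → 4% → £0.51
Cold medicine £11.32: nonprescription drugs → 7.75% → £0.88
Total tax = £0.99 + £0.93 + £1.12 + £1.60 + £1.29 + £1.62 + £0.51 + £0.51 + £0.88 = £9.45

£9.45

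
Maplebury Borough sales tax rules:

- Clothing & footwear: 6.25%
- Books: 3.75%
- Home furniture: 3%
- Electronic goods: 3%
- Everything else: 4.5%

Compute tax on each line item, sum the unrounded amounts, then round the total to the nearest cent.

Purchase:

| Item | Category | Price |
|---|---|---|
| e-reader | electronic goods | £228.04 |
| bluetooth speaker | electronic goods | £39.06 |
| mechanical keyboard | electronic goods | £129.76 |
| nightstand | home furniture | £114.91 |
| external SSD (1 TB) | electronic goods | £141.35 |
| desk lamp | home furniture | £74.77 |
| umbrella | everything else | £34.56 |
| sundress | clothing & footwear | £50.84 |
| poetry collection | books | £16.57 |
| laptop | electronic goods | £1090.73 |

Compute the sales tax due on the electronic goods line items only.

E-reader £228.04: electronic goods → 3% → £6.8412
Bluetooth speaker £39.06: electronic goods → 3% → £1.1718
Mechanical keyboard £129.76: electronic goods → 3% → £3.8928
External SSD (1 TB) £141.35: electronic goods → 3% → £4.2405
Laptop £1090.73: electronic goods → 3% → £32.7219
Tax on electronic goods: unrounded sum = £48.8682 → £48.87

£48.87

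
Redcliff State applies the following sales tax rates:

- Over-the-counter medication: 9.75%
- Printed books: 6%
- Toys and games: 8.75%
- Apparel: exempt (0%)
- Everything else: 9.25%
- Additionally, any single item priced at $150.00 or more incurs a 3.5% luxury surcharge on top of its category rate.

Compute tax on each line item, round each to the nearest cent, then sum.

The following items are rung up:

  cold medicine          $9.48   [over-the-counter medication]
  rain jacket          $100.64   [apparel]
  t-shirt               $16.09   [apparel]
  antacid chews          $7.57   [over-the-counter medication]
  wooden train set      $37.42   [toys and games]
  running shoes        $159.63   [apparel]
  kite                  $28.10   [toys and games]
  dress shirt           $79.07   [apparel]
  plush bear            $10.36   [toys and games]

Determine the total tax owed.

Cold medicine $9.48: over-the-counter medication → 9.75% → $0.92
Rain jacket $100.64: apparel → 0% → $0.00
T-shirt $16.09: apparel → 0% → $0.00
Antacid chews $7.57: over-the-counter medication → 9.75% → $0.74
Wooden train set $37.42: toys and games → 8.75% → $3.27
Running shoes $159.63: apparel → 0% + 3.5% surcharge = 3.5% → $5.59
Kite $28.10: toys and games → 8.75% → $2.46
Dress shirt $79.07: apparel → 0% → $0.00
Plush bear $10.36: toys and games → 8.75% → $0.91
Total tax = $0.92 + $0.74 + $3.27 + $5.59 + $2.46 + $0.91 = $13.89

$13.89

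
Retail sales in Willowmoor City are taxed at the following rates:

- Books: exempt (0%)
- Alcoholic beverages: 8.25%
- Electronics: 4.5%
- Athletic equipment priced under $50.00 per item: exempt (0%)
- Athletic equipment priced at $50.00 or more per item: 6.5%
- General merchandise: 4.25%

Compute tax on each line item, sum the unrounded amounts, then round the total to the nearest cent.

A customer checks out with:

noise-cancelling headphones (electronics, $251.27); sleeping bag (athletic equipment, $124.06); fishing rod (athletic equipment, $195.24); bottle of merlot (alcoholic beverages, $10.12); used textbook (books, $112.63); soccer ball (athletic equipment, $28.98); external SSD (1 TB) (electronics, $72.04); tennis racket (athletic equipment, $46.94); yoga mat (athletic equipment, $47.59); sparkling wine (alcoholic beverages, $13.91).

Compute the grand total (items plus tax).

Noise-cancelling headphones $251.27: electronics → 4.5% → $11.30715
Sleeping bag $124.06: athletic equipment, $50.00 or more → 6.5% → $8.0639
Fishing rod $195.24: athletic equipment, $50.00 or more → 6.5% → $12.6906
Bottle of merlot $10.12: alcoholic beverages → 8.25% → $0.8349
Used textbook $112.63: books → 0% → $0.00
Soccer ball $28.98: athletic equipment, under $50.00 → 0% → $0.00
External SSD (1 TB) $72.04: electronics → 4.5% → $3.2418
Tennis racket $46.94: athletic equipment, under $50.00 → 0% → $0.00
Yoga mat $47.59: athletic equipment, under $50.00 → 0% → $0.00
Sparkling wine $13.91: alcoholic beverages → 8.25% → $1.147575
Subtotal = $902.78; unrounded tax = $37.285925 → $37.29; total due = $940.07

$940.07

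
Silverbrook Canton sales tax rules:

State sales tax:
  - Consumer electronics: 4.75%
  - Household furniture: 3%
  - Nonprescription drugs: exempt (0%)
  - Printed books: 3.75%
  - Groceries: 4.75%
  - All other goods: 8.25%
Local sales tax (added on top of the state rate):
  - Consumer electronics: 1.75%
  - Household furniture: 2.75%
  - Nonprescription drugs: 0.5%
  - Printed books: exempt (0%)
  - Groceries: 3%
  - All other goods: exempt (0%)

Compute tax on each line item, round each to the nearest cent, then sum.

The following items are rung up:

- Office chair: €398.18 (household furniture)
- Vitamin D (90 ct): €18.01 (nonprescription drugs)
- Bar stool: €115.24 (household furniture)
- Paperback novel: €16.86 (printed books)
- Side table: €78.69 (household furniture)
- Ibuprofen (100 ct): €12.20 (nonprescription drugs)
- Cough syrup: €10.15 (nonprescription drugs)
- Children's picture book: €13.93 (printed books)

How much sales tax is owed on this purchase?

Office chair €398.18: household furniture → 3% + 2.75% local = 5.75% → €22.90
Vitamin D (90 ct) €18.01: nonprescription drugs → 0% + 0.5% local = 0.5% → €0.09
Bar stool €115.24: household furniture → 3% + 2.75% local = 5.75% → €6.63
Paperback novel €16.86: printed books → 3.75% + 0% local = 3.75% → €0.63
Side table €78.69: household furniture → 3% + 2.75% local = 5.75% → €4.52
Ibuprofen (100 ct) €12.20: nonprescription drugs → 0% + 0.5% local = 0.5% → €0.06
Cough syrup €10.15: nonprescription drugs → 0% + 0.5% local = 0.5% → €0.05
Children's picture book €13.93: printed books → 3.75% + 0% local = 3.75% → €0.52
Total tax = €22.90 + €0.09 + €6.63 + €0.63 + €4.52 + €0.06 + €0.05 + €0.52 = €35.40

€35.40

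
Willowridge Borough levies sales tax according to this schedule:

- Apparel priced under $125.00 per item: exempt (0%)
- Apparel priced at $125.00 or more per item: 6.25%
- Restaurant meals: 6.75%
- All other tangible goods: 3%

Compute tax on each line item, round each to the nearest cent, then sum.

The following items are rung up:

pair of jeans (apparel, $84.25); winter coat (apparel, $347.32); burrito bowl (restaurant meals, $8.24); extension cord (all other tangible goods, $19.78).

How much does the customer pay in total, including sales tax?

Pair of jeans $84.25: apparel, under $125.00 → 0% → $0.00
Winter coat $347.32: apparel, $125.00 or more → 6.25% → $21.71
Burrito bowl $8.24: restaurant meals → 6.75% → $0.56
Extension cord $19.78: all other tangible goods → 3% → $0.59
Subtotal = $459.59; tax = $22.86; total due = $482.45

$482.45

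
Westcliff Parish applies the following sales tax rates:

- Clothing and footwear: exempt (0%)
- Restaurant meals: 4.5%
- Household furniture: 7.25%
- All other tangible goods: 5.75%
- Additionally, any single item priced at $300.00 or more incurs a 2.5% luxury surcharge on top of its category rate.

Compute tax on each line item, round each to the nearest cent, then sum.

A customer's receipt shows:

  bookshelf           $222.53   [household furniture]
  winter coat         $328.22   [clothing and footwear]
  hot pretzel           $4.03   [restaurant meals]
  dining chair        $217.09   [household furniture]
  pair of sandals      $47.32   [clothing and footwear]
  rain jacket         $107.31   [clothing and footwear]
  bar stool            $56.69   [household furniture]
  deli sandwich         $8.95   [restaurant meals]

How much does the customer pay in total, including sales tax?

$1036.91

Bookshelf $222.53: household furniture → 7.25% → $16.13
Winter coat $328.22: clothing and footwear → 0% + 2.5% surcharge = 2.5% → $8.21
Hot pretzel $4.03: restaurant meals → 4.5% → $0.18
Dining chair $217.09: household furniture → 7.25% → $15.74
Pair of sandals $47.32: clothing and footwear → 0% → $0.00
Rain jacket $107.31: clothing and footwear → 0% → $0.00
Bar stool $56.69: household furniture → 7.25% → $4.11
Deli sandwich $8.95: restaurant meals → 4.5% → $0.40
Subtotal = $992.14; tax = $44.77; total due = $1036.91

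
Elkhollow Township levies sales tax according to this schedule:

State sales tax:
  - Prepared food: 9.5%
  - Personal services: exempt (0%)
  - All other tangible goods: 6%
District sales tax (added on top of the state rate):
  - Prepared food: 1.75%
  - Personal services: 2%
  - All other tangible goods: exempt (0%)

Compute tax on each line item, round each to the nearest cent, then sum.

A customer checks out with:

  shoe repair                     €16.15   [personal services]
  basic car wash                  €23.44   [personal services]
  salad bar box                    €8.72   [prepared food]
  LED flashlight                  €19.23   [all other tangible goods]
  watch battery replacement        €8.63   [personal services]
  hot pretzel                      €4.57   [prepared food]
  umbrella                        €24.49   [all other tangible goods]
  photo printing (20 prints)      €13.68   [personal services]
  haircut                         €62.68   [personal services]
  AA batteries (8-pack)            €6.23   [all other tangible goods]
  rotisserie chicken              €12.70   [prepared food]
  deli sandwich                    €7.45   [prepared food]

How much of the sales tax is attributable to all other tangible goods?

€2.99

LED flashlight €19.23: all other tangible goods → 6% + 0% district = 6% → €1.15
Umbrella €24.49: all other tangible goods → 6% + 0% district = 6% → €1.47
AA batteries (8-pack) €6.23: all other tangible goods → 6% + 0% district = 6% → €0.37
Tax on all other tangible goods = €1.15 + €1.47 + €0.37 = €2.99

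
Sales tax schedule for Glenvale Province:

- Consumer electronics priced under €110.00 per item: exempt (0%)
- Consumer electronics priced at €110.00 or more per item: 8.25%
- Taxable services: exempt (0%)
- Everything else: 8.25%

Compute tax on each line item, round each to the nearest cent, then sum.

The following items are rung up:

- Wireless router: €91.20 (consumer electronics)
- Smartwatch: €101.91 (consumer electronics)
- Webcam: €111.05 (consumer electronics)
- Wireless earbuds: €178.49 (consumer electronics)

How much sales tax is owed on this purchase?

Wireless router €91.20: consumer electronics, under €110.00 → 0% → €0.00
Smartwatch €101.91: consumer electronics, under €110.00 → 0% → €0.00
Webcam €111.05: consumer electronics, €110.00 or more → 8.25% → €9.16
Wireless earbuds €178.49: consumer electronics, €110.00 or more → 8.25% → €14.73
Total tax = €9.16 + €14.73 = €23.89

€23.89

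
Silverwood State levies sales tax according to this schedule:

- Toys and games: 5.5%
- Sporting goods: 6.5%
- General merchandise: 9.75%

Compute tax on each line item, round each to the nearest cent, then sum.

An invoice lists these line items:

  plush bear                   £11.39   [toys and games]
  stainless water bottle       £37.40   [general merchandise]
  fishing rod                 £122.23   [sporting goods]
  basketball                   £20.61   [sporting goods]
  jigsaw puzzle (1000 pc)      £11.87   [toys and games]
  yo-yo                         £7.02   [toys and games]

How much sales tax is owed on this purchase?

£14.60

Plush bear £11.39: toys and games → 5.5% → £0.63
Stainless water bottle £37.40: general merchandise → 9.75% → £3.65
Fishing rod £122.23: sporting goods → 6.5% → £7.94
Basketball £20.61: sporting goods → 6.5% → £1.34
Jigsaw puzzle (1000 pc) £11.87: toys and games → 5.5% → £0.65
Yo-yo £7.02: toys and games → 5.5% → £0.39
Total tax = £0.63 + £3.65 + £7.94 + £1.34 + £0.65 + £0.39 = £14.60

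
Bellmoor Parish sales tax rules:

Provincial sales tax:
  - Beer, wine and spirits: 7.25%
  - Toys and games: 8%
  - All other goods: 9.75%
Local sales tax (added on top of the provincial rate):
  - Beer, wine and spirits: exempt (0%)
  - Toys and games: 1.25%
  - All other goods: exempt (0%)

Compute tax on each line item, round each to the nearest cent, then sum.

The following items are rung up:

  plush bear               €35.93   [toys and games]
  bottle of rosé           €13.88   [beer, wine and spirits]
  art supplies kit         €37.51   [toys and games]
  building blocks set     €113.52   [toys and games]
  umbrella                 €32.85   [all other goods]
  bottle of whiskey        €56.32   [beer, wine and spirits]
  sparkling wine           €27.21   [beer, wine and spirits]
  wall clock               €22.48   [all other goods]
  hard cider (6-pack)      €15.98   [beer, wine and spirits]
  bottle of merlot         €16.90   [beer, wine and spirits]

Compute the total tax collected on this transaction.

Plush bear €35.93: toys and games → 8% + 1.25% local = 9.25% → €3.32
Bottle of rosé €13.88: beer, wine and spirits → 7.25% + 0% local = 7.25% → €1.01
Art supplies kit €37.51: toys and games → 8% + 1.25% local = 9.25% → €3.47
Building blocks set €113.52: toys and games → 8% + 1.25% local = 9.25% → €10.50
Umbrella €32.85: all other goods → 9.75% + 0% local = 9.75% → €3.20
Bottle of whiskey €56.32: beer, wine and spirits → 7.25% + 0% local = 7.25% → €4.08
Sparkling wine €27.21: beer, wine and spirits → 7.25% + 0% local = 7.25% → €1.97
Wall clock €22.48: all other goods → 9.75% + 0% local = 9.75% → €2.19
Hard cider (6-pack) €15.98: beer, wine and spirits → 7.25% + 0% local = 7.25% → €1.16
Bottle of merlot €16.90: beer, wine and spirits → 7.25% + 0% local = 7.25% → €1.23
Total tax = €3.32 + €1.01 + €3.47 + €10.50 + €3.20 + €4.08 + €1.97 + €2.19 + €1.16 + €1.23 = €32.13

€32.13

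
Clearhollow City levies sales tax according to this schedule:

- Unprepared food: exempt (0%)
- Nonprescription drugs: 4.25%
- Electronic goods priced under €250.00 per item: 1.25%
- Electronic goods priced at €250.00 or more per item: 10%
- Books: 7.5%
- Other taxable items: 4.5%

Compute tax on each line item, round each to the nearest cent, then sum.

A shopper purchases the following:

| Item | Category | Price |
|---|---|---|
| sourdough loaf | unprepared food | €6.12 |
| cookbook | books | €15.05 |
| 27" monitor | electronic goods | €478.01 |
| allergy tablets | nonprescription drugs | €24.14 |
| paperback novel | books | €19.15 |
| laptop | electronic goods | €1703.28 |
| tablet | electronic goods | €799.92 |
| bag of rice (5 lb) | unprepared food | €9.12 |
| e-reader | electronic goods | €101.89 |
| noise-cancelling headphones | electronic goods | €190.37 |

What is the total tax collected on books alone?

€2.57

Cookbook €15.05: books → 7.5% → €1.13
Paperback novel €19.15: books → 7.5% → €1.44
Tax on books = €1.13 + €1.44 = €2.57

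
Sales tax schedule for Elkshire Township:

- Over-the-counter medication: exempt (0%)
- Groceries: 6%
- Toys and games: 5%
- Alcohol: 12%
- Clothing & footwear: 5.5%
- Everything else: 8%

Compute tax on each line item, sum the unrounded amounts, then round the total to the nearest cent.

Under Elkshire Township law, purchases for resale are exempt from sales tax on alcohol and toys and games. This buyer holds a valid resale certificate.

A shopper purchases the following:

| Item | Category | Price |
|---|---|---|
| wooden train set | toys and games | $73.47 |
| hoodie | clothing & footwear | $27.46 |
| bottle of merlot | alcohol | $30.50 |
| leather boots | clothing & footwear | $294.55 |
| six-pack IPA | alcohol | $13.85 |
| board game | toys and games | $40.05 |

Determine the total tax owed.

$17.71

Wooden train set $73.47: toys and games, buyer-exempt → 0% → $0.00
Hoodie $27.46: clothing & footwear → 5.5% → $1.5103
Bottle of merlot $30.50: alcohol, buyer-exempt → 0% → $0.00
Leather boots $294.55: clothing & footwear → 5.5% → $16.20025
Six-pack IPA $13.85: alcohol, buyer-exempt → 0% → $0.00
Board game $40.05: toys and games, buyer-exempt → 0% → $0.00
Unrounded tax sum = $17.71055 → $17.71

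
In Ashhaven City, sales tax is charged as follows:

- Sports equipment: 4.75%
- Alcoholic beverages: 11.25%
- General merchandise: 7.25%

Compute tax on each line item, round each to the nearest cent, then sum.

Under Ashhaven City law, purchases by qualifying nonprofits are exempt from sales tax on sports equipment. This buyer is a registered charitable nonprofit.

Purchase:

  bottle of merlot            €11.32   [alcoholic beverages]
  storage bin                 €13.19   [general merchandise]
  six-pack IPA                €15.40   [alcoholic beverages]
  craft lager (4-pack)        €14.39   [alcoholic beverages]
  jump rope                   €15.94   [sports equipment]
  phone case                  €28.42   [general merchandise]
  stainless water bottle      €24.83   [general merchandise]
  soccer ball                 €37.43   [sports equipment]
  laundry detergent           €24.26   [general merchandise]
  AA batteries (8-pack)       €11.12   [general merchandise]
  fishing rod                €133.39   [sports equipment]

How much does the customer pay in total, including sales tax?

€341.70

Bottle of merlot €11.32: alcoholic beverages → 11.25% → €1.27
Storage bin €13.19: general merchandise → 7.25% → €0.96
Six-pack IPA €15.40: alcoholic beverages → 11.25% → €1.73
Craft lager (4-pack) €14.39: alcoholic beverages → 11.25% → €1.62
Jump rope €15.94: sports equipment, buyer-exempt → 0% → €0.00
Phone case €28.42: general merchandise → 7.25% → €2.06
Stainless water bottle €24.83: general merchandise → 7.25% → €1.80
Soccer ball €37.43: sports equipment, buyer-exempt → 0% → €0.00
Laundry detergent €24.26: general merchandise → 7.25% → €1.76
AA batteries (8-pack) €11.12: general merchandise → 7.25% → €0.81
Fishing rod €133.39: sports equipment, buyer-exempt → 0% → €0.00
Subtotal = €329.69; tax = €12.01; total due = €341.70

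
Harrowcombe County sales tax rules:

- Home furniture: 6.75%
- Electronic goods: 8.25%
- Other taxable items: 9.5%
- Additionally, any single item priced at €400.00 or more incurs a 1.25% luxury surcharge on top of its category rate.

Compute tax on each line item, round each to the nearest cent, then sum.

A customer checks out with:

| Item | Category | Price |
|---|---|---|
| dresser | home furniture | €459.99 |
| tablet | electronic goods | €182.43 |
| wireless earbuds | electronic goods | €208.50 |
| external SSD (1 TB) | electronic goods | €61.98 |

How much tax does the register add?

Dresser €459.99: home furniture → 6.75% + 1.25% surcharge = 8% → €36.80
Tablet €182.43: electronic goods → 8.25% → €15.05
Wireless earbuds €208.50: electronic goods → 8.25% → €17.20
External SSD (1 TB) €61.98: electronic goods → 8.25% → €5.11
Total tax = €36.80 + €15.05 + €17.20 + €5.11 = €74.16

€74.16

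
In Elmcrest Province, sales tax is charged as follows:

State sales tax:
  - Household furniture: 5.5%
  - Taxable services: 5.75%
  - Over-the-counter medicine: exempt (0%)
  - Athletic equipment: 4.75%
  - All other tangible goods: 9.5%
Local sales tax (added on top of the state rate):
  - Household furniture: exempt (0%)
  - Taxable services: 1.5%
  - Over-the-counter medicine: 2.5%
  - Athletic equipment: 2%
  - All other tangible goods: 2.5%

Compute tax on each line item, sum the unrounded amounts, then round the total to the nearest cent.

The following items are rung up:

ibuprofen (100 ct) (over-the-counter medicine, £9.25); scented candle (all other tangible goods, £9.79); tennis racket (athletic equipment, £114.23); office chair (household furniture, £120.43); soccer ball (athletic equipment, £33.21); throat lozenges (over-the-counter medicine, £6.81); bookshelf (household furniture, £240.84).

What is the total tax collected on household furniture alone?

Office chair £120.43: household furniture → 5.5% + 0% local = 5.5% → £6.62365
Bookshelf £240.84: household furniture → 5.5% + 0% local = 5.5% → £13.2462
Tax on household furniture: unrounded sum = £19.86985 → £19.87

£19.87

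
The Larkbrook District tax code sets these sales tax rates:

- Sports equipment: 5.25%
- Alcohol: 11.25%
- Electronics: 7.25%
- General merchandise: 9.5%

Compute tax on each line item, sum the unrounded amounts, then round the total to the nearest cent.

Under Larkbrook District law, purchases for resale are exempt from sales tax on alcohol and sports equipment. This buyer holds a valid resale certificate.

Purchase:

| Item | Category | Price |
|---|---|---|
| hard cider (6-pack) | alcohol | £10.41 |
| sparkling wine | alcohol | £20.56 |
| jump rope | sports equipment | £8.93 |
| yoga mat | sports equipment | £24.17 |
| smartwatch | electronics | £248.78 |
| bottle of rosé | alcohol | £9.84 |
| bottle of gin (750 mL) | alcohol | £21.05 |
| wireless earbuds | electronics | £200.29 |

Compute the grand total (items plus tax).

Hard cider (6-pack) £10.41: alcohol, buyer-exempt → 0% → £0.00
Sparkling wine £20.56: alcohol, buyer-exempt → 0% → £0.00
Jump rope £8.93: sports equipment, buyer-exempt → 0% → £0.00
Yoga mat £24.17: sports equipment, buyer-exempt → 0% → £0.00
Smartwatch £248.78: electronics → 7.25% → £18.03655
Bottle of rosé £9.84: alcohol, buyer-exempt → 0% → £0.00
Bottle of gin (750 mL) £21.05: alcohol, buyer-exempt → 0% → £0.00
Wireless earbuds £200.29: electronics → 7.25% → £14.521025
Subtotal = £544.03; unrounded tax = £32.557575 → £32.56; total due = £576.59

£576.59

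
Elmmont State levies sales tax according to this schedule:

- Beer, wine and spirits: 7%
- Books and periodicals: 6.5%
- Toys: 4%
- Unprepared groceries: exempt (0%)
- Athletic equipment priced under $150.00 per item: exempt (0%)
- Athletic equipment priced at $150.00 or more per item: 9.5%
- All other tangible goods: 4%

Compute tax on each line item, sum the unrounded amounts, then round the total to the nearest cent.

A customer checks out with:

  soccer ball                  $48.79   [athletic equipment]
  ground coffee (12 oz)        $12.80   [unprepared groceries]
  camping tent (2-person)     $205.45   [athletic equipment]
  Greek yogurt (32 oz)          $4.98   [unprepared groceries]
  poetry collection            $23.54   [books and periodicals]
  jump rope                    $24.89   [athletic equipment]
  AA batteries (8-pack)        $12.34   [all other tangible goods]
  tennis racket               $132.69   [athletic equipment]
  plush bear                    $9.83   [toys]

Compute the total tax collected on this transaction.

$21.93

Soccer ball $48.79: athletic equipment, under $150.00 → 0% → $0.00
Ground coffee (12 oz) $12.80: unprepared groceries → 0% → $0.00
Camping tent (2-person) $205.45: athletic equipment, $150.00 or more → 9.5% → $19.51775
Greek yogurt (32 oz) $4.98: unprepared groceries → 0% → $0.00
Poetry collection $23.54: books and periodicals → 6.5% → $1.5301
Jump rope $24.89: athletic equipment, under $150.00 → 0% → $0.00
AA batteries (8-pack) $12.34: all other tangible goods → 4% → $0.4936
Tennis racket $132.69: athletic equipment, under $150.00 → 0% → $0.00
Plush bear $9.83: toys → 4% → $0.3932
Unrounded tax sum = $21.93465 → $21.93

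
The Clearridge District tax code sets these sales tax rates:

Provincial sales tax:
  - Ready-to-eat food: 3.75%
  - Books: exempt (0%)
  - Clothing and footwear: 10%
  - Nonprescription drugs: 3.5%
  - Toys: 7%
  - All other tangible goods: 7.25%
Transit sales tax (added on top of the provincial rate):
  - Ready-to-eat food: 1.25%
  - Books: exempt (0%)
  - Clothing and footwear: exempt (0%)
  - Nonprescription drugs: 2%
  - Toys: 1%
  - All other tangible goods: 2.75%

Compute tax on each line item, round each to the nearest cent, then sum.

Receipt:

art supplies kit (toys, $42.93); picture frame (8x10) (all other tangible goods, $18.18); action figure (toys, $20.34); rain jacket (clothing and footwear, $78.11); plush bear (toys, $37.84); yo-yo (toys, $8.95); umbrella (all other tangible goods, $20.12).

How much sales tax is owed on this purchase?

$20.45

Art supplies kit $42.93: toys → 7% + 1% transit = 8% → $3.43
Picture frame (8x10) $18.18: all other tangible goods → 7.25% + 2.75% transit = 10% → $1.82
Action figure $20.34: toys → 7% + 1% transit = 8% → $1.63
Rain jacket $78.11: clothing and footwear → 10% + 0% transit = 10% → $7.81
Plush bear $37.84: toys → 7% + 1% transit = 8% → $3.03
Yo-yo $8.95: toys → 7% + 1% transit = 8% → $0.72
Umbrella $20.12: all other tangible goods → 7.25% + 2.75% transit = 10% → $2.01
Total tax = $3.43 + $1.82 + $1.63 + $7.81 + $3.03 + $0.72 + $2.01 = $20.45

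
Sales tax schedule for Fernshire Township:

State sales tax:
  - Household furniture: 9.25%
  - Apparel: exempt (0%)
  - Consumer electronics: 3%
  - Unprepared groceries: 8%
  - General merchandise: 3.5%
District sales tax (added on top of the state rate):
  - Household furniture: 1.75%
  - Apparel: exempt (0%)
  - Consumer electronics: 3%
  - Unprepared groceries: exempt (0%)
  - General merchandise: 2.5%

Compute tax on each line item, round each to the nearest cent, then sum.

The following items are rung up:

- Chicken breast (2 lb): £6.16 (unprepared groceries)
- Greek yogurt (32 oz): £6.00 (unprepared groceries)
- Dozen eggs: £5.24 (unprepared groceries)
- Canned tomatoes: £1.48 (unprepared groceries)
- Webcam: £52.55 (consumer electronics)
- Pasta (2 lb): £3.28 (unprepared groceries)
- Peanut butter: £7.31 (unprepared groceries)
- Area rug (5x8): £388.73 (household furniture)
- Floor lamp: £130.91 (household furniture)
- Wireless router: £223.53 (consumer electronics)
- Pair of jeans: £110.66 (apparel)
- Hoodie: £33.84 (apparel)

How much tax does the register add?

£76.07

Chicken breast (2 lb) £6.16: unprepared groceries → 8% + 0% district = 8% → £0.49
Greek yogurt (32 oz) £6.00: unprepared groceries → 8% + 0% district = 8% → £0.48
Dozen eggs £5.24: unprepared groceries → 8% + 0% district = 8% → £0.42
Canned tomatoes £1.48: unprepared groceries → 8% + 0% district = 8% → £0.12
Webcam £52.55: consumer electronics → 3% + 3% district = 6% → £3.15
Pasta (2 lb) £3.28: unprepared groceries → 8% + 0% district = 8% → £0.26
Peanut butter £7.31: unprepared groceries → 8% + 0% district = 8% → £0.58
Area rug (5x8) £388.73: household furniture → 9.25% + 1.75% district = 11% → £42.76
Floor lamp £130.91: household furniture → 9.25% + 1.75% district = 11% → £14.40
Wireless router £223.53: consumer electronics → 3% + 3% district = 6% → £13.41
Pair of jeans £110.66: apparel → 0% + 0% district = 0% → £0.00
Hoodie £33.84: apparel → 0% + 0% district = 0% → £0.00
Total tax = £0.49 + £0.48 + £0.42 + £0.12 + £3.15 + £0.26 + £0.58 + £42.76 + £14.40 + £13.41 = £76.07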